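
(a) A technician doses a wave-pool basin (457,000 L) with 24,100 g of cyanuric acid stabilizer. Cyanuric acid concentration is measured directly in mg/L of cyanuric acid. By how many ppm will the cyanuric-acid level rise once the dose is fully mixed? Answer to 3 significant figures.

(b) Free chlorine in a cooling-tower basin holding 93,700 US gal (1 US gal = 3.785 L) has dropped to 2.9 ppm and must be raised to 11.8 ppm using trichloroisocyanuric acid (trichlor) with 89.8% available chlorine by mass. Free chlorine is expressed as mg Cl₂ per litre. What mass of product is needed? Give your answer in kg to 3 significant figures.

(a) Rise: 24,100 g / 457,000 L × 1000 = 52.74 mg/L.

(b) Volume: 93,700 US gal × 3.785 L/gal = 354,654 L.
(b) Chlorine deficit: 11.8 − 2.9 = 8.9 ppm = 8.9 mg/L as Cl₂.
(b) Cl₂ equivalent needed: 8.9 mg/L × 354,654 L = 3,156,000 mg = 3156 g.
(b) Product at 89.8% available chlorine: 3156 / 0.898 = 3515 g.

(a) 52.7 ppm; (b) 3.51 kg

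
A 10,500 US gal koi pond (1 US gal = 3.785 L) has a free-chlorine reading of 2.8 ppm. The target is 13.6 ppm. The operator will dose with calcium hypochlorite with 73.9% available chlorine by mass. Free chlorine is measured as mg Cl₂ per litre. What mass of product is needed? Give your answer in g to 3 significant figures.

Volume: 10,500 US gal × 3.785 L/gal = 39,742 L.
Chlorine deficit: 13.6 − 2.8 = 10.8 ppm = 10.8 mg/L as Cl₂.
Cl₂ equivalent needed: 10.8 mg/L × 39,742 L = 429,200 mg = 429.2 g.
Product at 73.9% available chlorine: 429.2 / 0.739 = 580.8 g.

581 g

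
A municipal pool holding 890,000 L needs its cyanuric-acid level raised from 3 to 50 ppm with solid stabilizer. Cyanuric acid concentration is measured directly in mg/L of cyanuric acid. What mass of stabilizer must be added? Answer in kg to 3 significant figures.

41.8 kg

CYA to add: (50 − 3) = 47 mg/L × 890,000 L = 41,830 g cyanuric acid.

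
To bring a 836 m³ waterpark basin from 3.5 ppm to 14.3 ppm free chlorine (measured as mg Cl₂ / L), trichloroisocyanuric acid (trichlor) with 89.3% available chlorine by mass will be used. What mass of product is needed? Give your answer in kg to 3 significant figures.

Volume: 836 m³ = 836,000 L.
Chlorine deficit: 14.3 − 3.5 = 10.8 ppm = 10.8 mg/L as Cl₂.
Cl₂ equivalent needed: 10.8 mg/L × 836,000 L = 9,029,000 mg = 9029 g.
Product at 89.3% available chlorine: 9029 / 0.893 = 10,110 g.

10.1 kg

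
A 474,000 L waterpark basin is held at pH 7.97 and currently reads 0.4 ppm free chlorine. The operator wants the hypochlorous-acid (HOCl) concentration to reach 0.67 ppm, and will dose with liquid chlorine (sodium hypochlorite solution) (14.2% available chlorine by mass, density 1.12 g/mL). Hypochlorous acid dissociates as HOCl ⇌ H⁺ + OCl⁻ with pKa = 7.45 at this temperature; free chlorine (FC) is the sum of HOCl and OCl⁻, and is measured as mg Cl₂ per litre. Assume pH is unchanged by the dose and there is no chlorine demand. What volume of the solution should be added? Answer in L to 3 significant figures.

[OCl⁻]/[HOCl] = 10^(pH − pKa) = 10^(7.97 − 7.45) = 3.311; fraction as HOCl = 1/(1 + 3.311) = 0.2319.
Free chlorine required for 0.67 ppm HOCl: 0.67 / 0.2319 = 2.889 ppm.
FC to add: 2.889 − 0.4 = 2.489 mg/L as Cl₂.
Cl₂ equivalent: 2.489 mg/L × 474,000 L = 1180 g.
Product at 14.2% available Cl: 1180 / 0.142 = 8307 g.
Volume: 8307 g ÷ 1.12 g/mL = 7417 mL.

7.42 L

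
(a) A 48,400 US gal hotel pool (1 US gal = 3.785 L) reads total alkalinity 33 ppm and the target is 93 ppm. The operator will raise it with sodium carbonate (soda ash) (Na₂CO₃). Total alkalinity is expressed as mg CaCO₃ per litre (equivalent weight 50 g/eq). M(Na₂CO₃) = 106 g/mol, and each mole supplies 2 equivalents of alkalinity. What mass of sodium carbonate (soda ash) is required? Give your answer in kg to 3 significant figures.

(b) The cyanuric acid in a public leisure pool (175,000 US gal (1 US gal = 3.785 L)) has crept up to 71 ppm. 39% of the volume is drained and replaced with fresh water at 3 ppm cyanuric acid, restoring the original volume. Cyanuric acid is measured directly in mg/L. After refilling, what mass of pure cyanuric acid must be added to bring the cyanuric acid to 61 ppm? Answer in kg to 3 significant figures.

(a) 11.7 kg; (b) 10.9 kg

(a) Volume: 48,400 US gal × 3.785 L/gal = 183,194 L.
(a) Alkalinity to add: (93 − 33) = 60 mg/L as CaCO₃ × 183,194 L = 10,990 g as CaCO₃.
(a) Equivalents: 10,990 g ÷ 50 g/eq = 219.8 eq.
(a) Each mole of Na₂CO₃ supplies 2 eq, so 219.8 / 2 = 109.9 mol.
(a) Mass: 109.9 mol × 106 g/mol = 11,650 g.

(b) Volume: 175,000 US gal × 3.785 L/gal = 662,375 L.
(b) After draining 39% and refilling: 71 × 0.61 + 3 × 0.39 = 44.48 ppm.
(b) Deficit to target: 61 − 44.48 = 16.52 mg/L.
(b) Mass: 16.52 mg/L × 662,375 L = 10,940 g cyanuric acid.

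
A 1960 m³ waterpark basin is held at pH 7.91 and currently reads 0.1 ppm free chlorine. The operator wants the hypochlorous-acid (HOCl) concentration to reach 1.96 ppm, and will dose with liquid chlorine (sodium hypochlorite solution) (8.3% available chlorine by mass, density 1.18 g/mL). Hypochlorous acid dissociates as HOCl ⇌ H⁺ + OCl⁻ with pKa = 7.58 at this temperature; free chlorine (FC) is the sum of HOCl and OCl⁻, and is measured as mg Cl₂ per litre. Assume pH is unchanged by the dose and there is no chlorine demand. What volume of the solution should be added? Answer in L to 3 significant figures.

121 L

Volume: 1960 m³ = 1,960,000 L.
[OCl⁻]/[HOCl] = 10^(pH − pKa) = 10^(7.91 − 7.58) = 2.138; fraction as HOCl = 1/(1 + 2.138) = 0.3187.
Free chlorine required for 1.96 ppm HOCl: 1.96 / 0.3187 = 6.15 ppm.
FC to add: 6.15 − 0.1 = 6.05 mg/L as Cl₂.
Cl₂ equivalent: 6.05 mg/L × 1,960,000 L = 11,860 g.
Product at 8.3% available Cl: 11,860 / 0.083 = 142,900 g.
Volume: 142,900 g ÷ 1.18 g/mL = 121,100 mL.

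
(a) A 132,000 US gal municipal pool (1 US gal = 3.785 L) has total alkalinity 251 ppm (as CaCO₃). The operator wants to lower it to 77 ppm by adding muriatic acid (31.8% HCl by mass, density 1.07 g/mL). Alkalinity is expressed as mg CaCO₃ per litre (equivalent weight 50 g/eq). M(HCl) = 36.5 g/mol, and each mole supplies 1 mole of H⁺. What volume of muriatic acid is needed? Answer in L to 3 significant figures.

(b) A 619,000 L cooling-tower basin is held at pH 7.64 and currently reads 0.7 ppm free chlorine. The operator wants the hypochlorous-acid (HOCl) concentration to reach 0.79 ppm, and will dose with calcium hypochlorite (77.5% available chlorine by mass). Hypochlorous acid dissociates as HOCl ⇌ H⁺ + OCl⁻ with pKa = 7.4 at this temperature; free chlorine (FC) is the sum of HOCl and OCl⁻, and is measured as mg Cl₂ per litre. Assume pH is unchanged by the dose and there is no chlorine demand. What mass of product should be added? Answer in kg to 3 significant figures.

(a) 187 L; (b) 1.17 kg

(a) Volume: 132,000 US gal × 3.785 L/gal = 499,620 L.
(a) Alkalinity to neutralize: (251 − 77) = 174 mg/L as CaCO₃ × 499,620 L = 86,930 g as CaCO₃.
(a) Equivalents of H⁺ required: 86,930 ÷ 50 g/eq = 1739 eq = 1739 mol HCl.
(a) Mass of HCl: 1739 × 36.5 = 63,460 g.
(a) Mass of 31.8% solution: 63,460 / 0.318 = 199,600 g.
(a) Volume: 199,600 g ÷ 1.07 g/mL = 186,500 mL.

(b) [OCl⁻]/[HOCl] = 10^(pH − pKa) = 10^(7.64 − 7.4) = 1.738; fraction as HOCl = 1/(1 + 1.738) = 0.3653.
(b) Free chlorine required for 0.79 ppm HOCl: 0.79 / 0.3653 = 2.163 ppm.
(b) FC to add: 2.163 − 0.7 = 1.463 mg/L as Cl₂.
(b) Cl₂ equivalent: 1.463 mg/L × 619,000 L = 905.5 g.
(b) Product at 77.5% available Cl: 905.5 / 0.775 = 1168 g.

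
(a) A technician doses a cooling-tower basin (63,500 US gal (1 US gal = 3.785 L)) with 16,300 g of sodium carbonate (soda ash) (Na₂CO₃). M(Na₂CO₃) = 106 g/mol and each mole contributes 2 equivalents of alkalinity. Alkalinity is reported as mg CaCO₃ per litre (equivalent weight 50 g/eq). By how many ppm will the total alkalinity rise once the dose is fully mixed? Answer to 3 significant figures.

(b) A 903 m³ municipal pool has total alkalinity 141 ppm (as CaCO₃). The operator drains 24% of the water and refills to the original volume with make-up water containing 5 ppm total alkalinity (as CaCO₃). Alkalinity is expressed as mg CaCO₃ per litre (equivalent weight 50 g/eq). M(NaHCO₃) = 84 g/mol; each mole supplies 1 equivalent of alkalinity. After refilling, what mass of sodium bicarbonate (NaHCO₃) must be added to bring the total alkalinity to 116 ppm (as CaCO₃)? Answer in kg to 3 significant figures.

(a) Volume: 63,500 US gal × 3.785 L/gal = 240,348 L.
(a) Moles of Na₂CO₃: 16,300 g ÷ 106 g/mol = 153.8 mol → 307.5 eq of alkalinity.
(a) As CaCO₃: 307.5 eq × 50 g/eq = 15,380 g.
(a) Rise: 15,380 g / 240,348 L × 1000 = 63.98 mg/L.

(b) Volume: 903 m³ = 903,000 L.
(b) After draining 24% and refilling: 141 × 0.76 + 5 × 0.24 = 108.36 ppm.
(b) Deficit to target: 116 − 108.36 = 7.64 mg/L.
(b) As CaCO₃: 7.64 mg/L × 903,000 L = 6899 g; ÷ 50 g/eq ÷ 1 = 138 mol NaHCO₃.
(b) Mass: 138 × 84 = 11,590 g.

(a) 64.0 ppm; (b) 11.6 kg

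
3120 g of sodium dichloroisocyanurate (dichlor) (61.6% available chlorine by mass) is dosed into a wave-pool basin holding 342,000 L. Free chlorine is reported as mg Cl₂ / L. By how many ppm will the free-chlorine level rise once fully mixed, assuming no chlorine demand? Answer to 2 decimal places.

Available chlorine delivered: 3120 g × 0.616 = 1922 g as Cl₂.
Concentration rise: 1922 g / 342,000 L = 5.62 mg/L = 5.62 ppm.

5.62 ppm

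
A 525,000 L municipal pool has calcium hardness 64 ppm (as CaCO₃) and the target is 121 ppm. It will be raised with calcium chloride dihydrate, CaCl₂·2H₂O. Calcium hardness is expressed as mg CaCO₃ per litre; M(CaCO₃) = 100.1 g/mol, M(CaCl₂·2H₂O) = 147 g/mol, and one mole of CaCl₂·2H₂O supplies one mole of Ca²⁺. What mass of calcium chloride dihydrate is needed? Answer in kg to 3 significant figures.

Hardness to add: (121 − 64) = 57 mg/L as CaCO₃ × 525,000 L = 29,920 g as CaCO₃.
Moles of Ca²⁺ (1 mol Ca²⁺ ≡ 1 mol CaCO₃): 29,920 / 100.1 g/mol = 299 mol.
Mass of CaCl₂·2H₂O: 299 × 147 = 43,950 g.

43.9 kg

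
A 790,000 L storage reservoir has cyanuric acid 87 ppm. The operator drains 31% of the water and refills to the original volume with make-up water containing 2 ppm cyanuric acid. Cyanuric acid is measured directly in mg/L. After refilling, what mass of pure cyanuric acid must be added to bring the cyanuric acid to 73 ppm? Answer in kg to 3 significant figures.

9.76 kg

After draining 31% and refilling: 87 × 0.69 + 2 × 0.31 = 60.65 ppm.
Deficit to target: 73 − 60.65 = 12.35 mg/L.
Mass: 12.35 mg/L × 790,000 L = 9757 g cyanuric acid.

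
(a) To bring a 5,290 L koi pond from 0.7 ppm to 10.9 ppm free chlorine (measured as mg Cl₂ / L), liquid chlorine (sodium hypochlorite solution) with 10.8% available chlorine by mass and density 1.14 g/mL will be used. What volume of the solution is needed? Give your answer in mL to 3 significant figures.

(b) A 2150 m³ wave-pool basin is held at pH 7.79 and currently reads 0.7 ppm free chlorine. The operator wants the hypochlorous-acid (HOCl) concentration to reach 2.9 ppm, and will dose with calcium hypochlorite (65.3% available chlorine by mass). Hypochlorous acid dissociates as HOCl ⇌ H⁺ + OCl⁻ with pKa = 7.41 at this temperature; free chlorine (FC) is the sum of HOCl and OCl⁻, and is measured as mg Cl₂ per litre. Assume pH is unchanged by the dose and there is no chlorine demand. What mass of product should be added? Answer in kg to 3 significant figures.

(a) 438 mL; (b) 30.1 kg

(a) Chlorine deficit: 10.9 − 0.7 = 10.2 ppm = 10.2 mg/L as Cl₂.
(a) Cl₂ equivalent needed: 10.2 mg/L × 5,290 L = 53,960 mg = 53.96 g.
(a) Product at 10.8% available chlorine: 53.96 / 0.108 = 499.6 g.
(a) Volume at density 1.14 g/mL: 499.6 g ÷ 1.14 g/mL = 438.3 mL.

(b) Volume: 2150 m³ = 2,150,000 L.
(b) [OCl⁻]/[HOCl] = 10^(pH − pKa) = 10^(7.79 − 7.41) = 2.399; fraction as HOCl = 1/(1 + 2.399) = 0.2942.
(b) Free chlorine required for 2.9 ppm HOCl: 2.9 / 0.2942 = 9.857 ppm.
(b) FC to add: 9.857 − 0.7 = 9.157 mg/L as Cl₂.
(b) Cl₂ equivalent: 9.157 mg/L × 2,150,000 L = 19,690 g.
(b) Product at 65.3% available Cl: 19,690 / 0.653 = 30,150 g.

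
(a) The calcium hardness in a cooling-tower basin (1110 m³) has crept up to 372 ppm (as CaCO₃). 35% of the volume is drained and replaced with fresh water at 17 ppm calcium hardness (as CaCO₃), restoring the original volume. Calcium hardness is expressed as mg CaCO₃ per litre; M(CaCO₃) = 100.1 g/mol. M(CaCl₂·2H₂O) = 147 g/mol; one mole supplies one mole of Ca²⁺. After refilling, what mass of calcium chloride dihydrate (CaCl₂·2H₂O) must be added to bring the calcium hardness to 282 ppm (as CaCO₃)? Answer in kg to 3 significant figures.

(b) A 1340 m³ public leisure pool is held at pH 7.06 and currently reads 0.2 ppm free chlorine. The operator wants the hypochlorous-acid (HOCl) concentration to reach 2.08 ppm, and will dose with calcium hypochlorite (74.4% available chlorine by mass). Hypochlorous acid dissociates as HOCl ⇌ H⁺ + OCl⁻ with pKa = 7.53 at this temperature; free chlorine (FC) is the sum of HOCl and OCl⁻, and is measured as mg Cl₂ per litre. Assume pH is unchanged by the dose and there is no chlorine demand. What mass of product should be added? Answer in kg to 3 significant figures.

(a) 55.8 kg; (b) 4.66 kg

(a) Volume: 1110 m³ = 1,110,000 L.
(a) After draining 35% and refilling: 372 × 0.65 + 17 × 0.35 = 247.75 ppm.
(a) Deficit to target: 282 − 247.75 = 34.25 mg/L.
(a) As CaCO₃: 34.25 mg/L × 1,110,000 L = 38,020 g; ÷ 100.1 = 379.8 mol Ca²⁺.
(a) Mass: 379.8 × 147 = 55,830 g.

(b) Volume: 1340 m³ = 1,340,000 L.
(b) [OCl⁻]/[HOCl] = 10^(pH − pKa) = 10^(7.06 − 7.53) = 0.3388; fraction as HOCl = 1/(1 + 0.3388) = 0.7469.
(b) Free chlorine required for 2.08 ppm HOCl: 2.08 / 0.7469 = 2.785 ppm.
(b) FC to add: 2.785 − 0.2 = 2.585 mg/L as Cl₂.
(b) Cl₂ equivalent: 2.585 mg/L × 1,340,000 L = 3464 g.
(b) Product at 74.4% available Cl: 3464 / 0.744 = 4655 g.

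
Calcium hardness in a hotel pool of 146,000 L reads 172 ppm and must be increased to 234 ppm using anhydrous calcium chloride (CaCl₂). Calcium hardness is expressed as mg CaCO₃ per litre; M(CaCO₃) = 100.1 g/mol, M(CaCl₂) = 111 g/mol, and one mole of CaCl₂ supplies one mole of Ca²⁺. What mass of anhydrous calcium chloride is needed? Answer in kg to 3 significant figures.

Hardness to add: (234 − 172) = 62 mg/L as CaCO₃ × 146,000 L = 9052 g as CaCO₃.
Moles of Ca²⁺ (1 mol Ca²⁺ ≡ 1 mol CaCO₃): 9052 / 100.1 g/mol = 90.43 mol.
Mass of CaCl₂: 90.43 × 111 = 10,040 g.

10.0 kg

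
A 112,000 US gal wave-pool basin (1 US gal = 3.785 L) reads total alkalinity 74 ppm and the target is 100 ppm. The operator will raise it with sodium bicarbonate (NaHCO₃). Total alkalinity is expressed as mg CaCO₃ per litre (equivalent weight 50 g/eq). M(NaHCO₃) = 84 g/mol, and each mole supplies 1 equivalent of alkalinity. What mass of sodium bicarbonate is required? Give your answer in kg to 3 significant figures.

Volume: 112,000 US gal × 3.785 L/gal = 423,920 L.
Alkalinity to add: (100 − 74) = 26 mg/L as CaCO₃ × 423,920 L = 11,020 g as CaCO₃.
Equivalents: 11,020 g ÷ 50 g/eq = 220.4 eq.
NaHCO₃ supplies 1 eq per mole → 220.4 mol.
Mass: 220.4 mol × 84 g/mol = 18,520 g.

18.5 kg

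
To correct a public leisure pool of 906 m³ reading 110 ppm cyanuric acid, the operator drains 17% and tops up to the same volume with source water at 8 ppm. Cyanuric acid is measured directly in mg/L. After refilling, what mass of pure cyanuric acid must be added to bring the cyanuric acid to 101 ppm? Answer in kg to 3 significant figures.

7.56 kg

Volume: 906 m³ = 906,000 L.
After draining 17% and refilling: 110 × 0.83 + 8 × 0.17 = 92.66 ppm.
Deficit to target: 101 − 92.66 = 8.34 mg/L.
Mass: 8.34 mg/L × 906,000 L = 7556 g cyanuric acid.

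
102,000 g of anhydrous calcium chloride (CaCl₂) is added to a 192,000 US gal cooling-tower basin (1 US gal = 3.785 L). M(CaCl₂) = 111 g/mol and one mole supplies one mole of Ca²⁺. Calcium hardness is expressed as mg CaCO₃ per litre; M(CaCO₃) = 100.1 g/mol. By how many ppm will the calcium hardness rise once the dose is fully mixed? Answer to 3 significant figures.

127 ppm

Volume: 192,000 US gal × 3.785 L/gal = 726,720 L.
Moles of Ca²⁺: 102,000 g ÷ 111 g/mol = 918.9 mol.
As CaCO₃: 918.9 mol × 100.1 g/mol = 91,980 g.
Rise: 91,980 g / 726,720 L × 1000 = 126.6 mg/L.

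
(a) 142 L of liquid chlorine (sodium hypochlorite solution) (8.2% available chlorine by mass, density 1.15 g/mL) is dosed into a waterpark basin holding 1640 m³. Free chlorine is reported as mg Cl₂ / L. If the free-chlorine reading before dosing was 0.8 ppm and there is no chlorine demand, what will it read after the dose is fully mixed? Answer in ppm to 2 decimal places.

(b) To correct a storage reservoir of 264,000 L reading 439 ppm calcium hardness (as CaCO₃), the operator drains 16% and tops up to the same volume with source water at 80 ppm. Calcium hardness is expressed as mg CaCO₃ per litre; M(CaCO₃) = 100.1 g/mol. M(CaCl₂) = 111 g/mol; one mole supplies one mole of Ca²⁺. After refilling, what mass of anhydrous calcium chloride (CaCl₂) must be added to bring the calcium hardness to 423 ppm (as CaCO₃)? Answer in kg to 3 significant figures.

(a) Volume: 1640 m³ = 1,640,000 L.
(a) Mass of solution: 142 L × 1000 mL/L × 1.15 g/mL = 163,300 g.
(a) Available chlorine delivered: 163,300 g × 0.082 = 13,390 g as Cl₂.
(a) Concentration rise: 13,390 g / 1,640,000 L = 8.165 mg/L = 8.16 ppm.
(a) Final FC: 0.8 + 8.16 = 8.96 ppm.

(b) After draining 16% and refilling: 439 × 0.84 + 80 × 0.16 = 381.56 ppm.
(b) Deficit to target: 423 − 381.56 = 41.44 mg/L.
(b) As CaCO₃: 41.44 mg/L × 264,000 L = 10,940 g; ÷ 100.1 = 109.3 mol Ca²⁺.
(b) Mass: 109.3 × 111 = 12,130 g.

(a) 8.96 ppm; (b) 12.1 kg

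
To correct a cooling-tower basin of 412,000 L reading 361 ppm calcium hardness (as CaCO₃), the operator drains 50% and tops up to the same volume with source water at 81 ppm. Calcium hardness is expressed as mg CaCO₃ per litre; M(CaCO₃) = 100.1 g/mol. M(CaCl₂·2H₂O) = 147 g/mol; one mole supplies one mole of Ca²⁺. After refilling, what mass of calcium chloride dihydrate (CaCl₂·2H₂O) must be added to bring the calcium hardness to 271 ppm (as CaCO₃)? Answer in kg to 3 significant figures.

30.3 kg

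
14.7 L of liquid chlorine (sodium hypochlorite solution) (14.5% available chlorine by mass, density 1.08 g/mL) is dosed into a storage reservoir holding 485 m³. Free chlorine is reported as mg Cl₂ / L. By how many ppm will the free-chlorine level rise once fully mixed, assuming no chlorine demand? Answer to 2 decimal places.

Volume: 485 m³ = 485,000 L.
Mass of solution: 14.7 L × 1000 mL/L × 1.08 g/mL = 15,880 g.
Available chlorine delivered: 15,880 g × 0.145 = 2302 g as Cl₂.
Concentration rise: 2302 g / 485,000 L = 4.746 mg/L = 4.75 ppm.

4.75 ppm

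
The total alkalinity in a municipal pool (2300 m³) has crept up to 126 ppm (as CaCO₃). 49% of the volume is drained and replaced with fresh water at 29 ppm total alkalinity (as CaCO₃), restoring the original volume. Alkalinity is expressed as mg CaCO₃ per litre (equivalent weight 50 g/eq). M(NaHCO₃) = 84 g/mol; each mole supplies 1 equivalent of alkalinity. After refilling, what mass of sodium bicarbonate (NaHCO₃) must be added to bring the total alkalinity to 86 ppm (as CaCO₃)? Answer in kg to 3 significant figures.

Volume: 2300 m³ = 2,300,000 L.
After draining 49% and refilling: 126 × 0.51 + 29 × 0.49 = 78.47 ppm.
Deficit to target: 86 − 78.47 = 7.53 mg/L.
As CaCO₃: 7.53 mg/L × 2,300,000 L = 17,320 g; ÷ 50 g/eq ÷ 1 = 346.4 mol NaHCO₃.
Mass: 346.4 × 84 = 29,100 g.

29.1 kg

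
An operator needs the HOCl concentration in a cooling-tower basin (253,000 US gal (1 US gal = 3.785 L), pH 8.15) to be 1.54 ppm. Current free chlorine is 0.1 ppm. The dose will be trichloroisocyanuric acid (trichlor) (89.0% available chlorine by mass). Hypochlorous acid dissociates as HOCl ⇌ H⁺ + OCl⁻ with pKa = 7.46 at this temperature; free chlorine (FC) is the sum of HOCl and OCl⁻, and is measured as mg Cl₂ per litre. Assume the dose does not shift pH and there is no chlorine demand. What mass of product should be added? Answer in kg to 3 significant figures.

9.66 kg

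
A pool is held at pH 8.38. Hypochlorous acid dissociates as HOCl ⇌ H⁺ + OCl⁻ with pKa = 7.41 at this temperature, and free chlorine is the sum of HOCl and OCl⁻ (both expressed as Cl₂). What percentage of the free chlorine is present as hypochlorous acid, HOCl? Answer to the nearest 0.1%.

9.7%

[OCl⁻]/[HOCl] = 10^(pH − pKa) = 10^(8.38 − 7.41) = 10^0.97 = 9.333.
Fraction as HOCl = 1 / (1 + 9.333) = 0.09678.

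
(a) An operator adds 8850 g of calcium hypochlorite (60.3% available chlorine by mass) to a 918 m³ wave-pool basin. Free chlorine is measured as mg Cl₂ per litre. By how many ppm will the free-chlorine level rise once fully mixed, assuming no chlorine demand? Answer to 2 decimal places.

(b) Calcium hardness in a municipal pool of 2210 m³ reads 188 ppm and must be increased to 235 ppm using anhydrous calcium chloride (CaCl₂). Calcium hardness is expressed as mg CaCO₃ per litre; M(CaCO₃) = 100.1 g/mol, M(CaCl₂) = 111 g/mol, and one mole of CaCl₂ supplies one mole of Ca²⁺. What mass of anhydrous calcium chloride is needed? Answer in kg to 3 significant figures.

(a) 5.81 ppm; (b) 115 kg

(a) Volume: 918 m³ = 918,000 L.
(a) Available chlorine delivered: 8850 g × 0.603 = 5337 g as Cl₂.
(a) Concentration rise: 5337 g / 918,000 L = 5.813 mg/L = 5.81 ppm.

(b) Volume: 2210 m³ = 2,210,000 L.
(b) Hardness to add: (235 − 188) = 47 mg/L as CaCO₃ × 2,210,000 L = 103,900 g as CaCO₃.
(b) Moles of Ca²⁺ (1 mol Ca²⁺ ≡ 1 mol CaCO₃): 103,900 / 100.1 g/mol = 1038 mol.
(b) Mass of CaCl₂: 1038 × 111 = 115,200 g.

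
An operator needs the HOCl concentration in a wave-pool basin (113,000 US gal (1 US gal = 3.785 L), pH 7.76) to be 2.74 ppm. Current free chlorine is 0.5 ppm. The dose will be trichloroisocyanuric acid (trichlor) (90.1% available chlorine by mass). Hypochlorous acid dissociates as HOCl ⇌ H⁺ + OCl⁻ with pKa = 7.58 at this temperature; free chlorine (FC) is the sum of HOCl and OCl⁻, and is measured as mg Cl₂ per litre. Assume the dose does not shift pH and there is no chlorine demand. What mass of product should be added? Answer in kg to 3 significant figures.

Volume: 113,000 US gal × 3.785 L/gal = 427,705 L.
[OCl⁻]/[HOCl] = 10^(pH − pKa) = 10^(7.76 − 7.58) = 1.514; fraction as HOCl = 1/(1 + 1.514) = 0.3978.
Free chlorine required for 2.74 ppm HOCl: 2.74 / 0.3978 = 6.887 ppm.
FC to add: 6.887 − 0.5 = 6.387 mg/L as Cl₂.
Cl₂ equivalent: 6.387 mg/L × 427,705 L = 2732 g.
Product at 90.1% available Cl: 2732 / 0.901 = 3032 g.

3.03 kg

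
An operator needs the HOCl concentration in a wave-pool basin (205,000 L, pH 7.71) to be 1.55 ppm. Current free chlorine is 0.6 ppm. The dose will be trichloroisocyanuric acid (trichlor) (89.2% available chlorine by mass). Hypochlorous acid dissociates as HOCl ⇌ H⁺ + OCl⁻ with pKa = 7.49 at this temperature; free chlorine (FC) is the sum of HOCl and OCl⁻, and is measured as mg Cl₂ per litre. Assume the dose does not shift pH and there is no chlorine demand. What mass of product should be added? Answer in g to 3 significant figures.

810 g

[OCl⁻]/[HOCl] = 10^(pH − pKa) = 10^(7.71 − 7.49) = 1.66; fraction as HOCl = 1/(1 + 1.66) = 0.376.
Free chlorine required for 1.55 ppm HOCl: 1.55 / 0.376 = 4.122 ppm.
FC to add: 4.122 − 0.6 = 3.522 mg/L as Cl₂.
Cl₂ equivalent: 3.522 mg/L × 205,000 L = 722.1 g.
Product at 89.2% available Cl: 722.1 / 0.892 = 809.5 g.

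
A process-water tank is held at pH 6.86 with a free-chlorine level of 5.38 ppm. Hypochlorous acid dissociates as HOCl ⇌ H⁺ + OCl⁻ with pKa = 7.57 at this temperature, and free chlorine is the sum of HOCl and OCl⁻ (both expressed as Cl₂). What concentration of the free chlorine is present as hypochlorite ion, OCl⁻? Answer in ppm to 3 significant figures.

0.878 ppm

[OCl⁻]/[HOCl] = 10^(pH − pKa) = 10^(6.86 − 7.57) = 10^-0.71 = 0.195.
Fraction as HOCl = 1 / (1 + 0.195) = 0.8368.
OCl⁻ = (1 − 0.8368) × 5.38 ppm = 0.8778 ppm.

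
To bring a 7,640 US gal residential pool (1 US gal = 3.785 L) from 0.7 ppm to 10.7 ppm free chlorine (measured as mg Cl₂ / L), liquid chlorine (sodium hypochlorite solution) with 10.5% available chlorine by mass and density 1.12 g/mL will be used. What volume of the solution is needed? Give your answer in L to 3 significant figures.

2.46 L

Volume: 7,640 US gal × 3.785 L/gal = 28,917 L.
Chlorine deficit: 10.7 − 0.7 = 10 ppm = 10 mg/L as Cl₂.
Cl₂ equivalent needed: 10 mg/L × 28,917 L = 289,200 mg = 289.2 g.
Product at 10.5% available chlorine: 289.2 / 0.105 = 2754 g.
Volume at density 1.12 g/mL: 2754 g ÷ 1.12 g/mL = 2459 mL.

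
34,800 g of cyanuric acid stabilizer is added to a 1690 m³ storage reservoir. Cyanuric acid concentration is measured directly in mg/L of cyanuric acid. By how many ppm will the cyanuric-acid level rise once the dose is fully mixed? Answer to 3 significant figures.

20.6 ppm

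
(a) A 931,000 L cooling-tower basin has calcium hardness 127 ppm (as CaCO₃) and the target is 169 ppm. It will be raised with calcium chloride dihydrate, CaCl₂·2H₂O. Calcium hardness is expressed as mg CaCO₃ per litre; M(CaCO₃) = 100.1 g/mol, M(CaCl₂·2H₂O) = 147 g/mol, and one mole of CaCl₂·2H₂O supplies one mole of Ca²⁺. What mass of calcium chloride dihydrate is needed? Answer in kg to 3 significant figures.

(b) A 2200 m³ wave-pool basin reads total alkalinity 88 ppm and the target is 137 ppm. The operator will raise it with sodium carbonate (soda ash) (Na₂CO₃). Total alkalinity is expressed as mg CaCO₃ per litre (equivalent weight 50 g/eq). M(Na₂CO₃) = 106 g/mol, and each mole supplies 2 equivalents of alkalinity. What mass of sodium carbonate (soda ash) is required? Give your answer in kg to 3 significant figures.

(a) 57.4 kg; (b) 114 kg

(a) Hardness to add: (169 − 127) = 42 mg/L as CaCO₃ × 931,000 L = 39,100 g as CaCO₃.
(a) Moles of Ca²⁺ (1 mol Ca²⁺ ≡ 1 mol CaCO₃): 39,100 / 100.1 g/mol = 390.6 mol.
(a) Mass of CaCl₂·2H₂O: 390.6 × 147 = 57,420 g.

(b) Volume: 2200 m³ = 2,200,000 L.
(b) Alkalinity to add: (137 − 88) = 49 mg/L as CaCO₃ × 2,200,000 L = 107,800 g as CaCO₃.
(b) Equivalents: 107,800 g ÷ 50 g/eq = 2156 eq.
(b) Each mole of Na₂CO₃ supplies 2 eq, so 2156 / 2 = 1078 mol.
(b) Mass: 1078 mol × 106 g/mol = 114,300 g.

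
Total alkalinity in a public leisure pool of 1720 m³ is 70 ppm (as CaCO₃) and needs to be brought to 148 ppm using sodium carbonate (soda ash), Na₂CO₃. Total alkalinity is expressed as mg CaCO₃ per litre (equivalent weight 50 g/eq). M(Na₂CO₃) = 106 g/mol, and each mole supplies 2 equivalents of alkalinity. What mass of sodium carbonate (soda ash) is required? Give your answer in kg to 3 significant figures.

142 kg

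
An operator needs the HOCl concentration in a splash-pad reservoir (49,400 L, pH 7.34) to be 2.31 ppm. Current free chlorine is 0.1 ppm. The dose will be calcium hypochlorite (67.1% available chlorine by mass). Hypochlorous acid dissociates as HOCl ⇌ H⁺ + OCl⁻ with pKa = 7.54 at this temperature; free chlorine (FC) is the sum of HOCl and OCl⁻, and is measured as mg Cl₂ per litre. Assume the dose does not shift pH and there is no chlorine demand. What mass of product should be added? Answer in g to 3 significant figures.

[OCl⁻]/[HOCl] = 10^(pH − pKa) = 10^(7.34 − 7.54) = 0.631; fraction as HOCl = 1/(1 + 0.631) = 0.6131.
Free chlorine required for 2.31 ppm HOCl: 2.31 / 0.6131 = 3.768 ppm.
FC to add: 3.768 − 0.1 = 3.668 mg/L as Cl₂.
Cl₂ equivalent: 3.668 mg/L × 49,400 L = 181.2 g.
Product at 67.1% available Cl: 181.2 / 0.671 = 270 g.

270 g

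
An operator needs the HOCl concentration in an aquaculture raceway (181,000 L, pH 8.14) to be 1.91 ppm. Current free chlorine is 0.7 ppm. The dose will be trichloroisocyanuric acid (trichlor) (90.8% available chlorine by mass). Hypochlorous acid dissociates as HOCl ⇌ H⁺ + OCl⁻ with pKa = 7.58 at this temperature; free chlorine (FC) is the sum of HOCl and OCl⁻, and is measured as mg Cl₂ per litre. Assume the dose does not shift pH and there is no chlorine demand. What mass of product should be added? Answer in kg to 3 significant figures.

[OCl⁻]/[HOCl] = 10^(pH − pKa) = 10^(8.14 − 7.58) = 3.631; fraction as HOCl = 1/(1 + 3.631) = 0.2159.
Free chlorine required for 1.91 ppm HOCl: 1.91 / 0.2159 = 8.845 ppm.
FC to add: 8.845 − 0.7 = 8.145 mg/L as Cl₂.
Cl₂ equivalent: 8.145 mg/L × 181,000 L = 1474 g.
Product at 90.8% available Cl: 1474 / 0.908 = 1624 g.

1.62 kg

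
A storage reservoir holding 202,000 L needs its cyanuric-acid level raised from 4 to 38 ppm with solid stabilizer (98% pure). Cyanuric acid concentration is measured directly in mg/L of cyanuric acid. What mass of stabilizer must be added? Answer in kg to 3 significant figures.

7.01 kg

CYA to add: (38 − 4) = 34 mg/L × 202,000 L = 6868 g cyanuric acid.
At 98% purity: 6868 / 0.98 = 7008 g product.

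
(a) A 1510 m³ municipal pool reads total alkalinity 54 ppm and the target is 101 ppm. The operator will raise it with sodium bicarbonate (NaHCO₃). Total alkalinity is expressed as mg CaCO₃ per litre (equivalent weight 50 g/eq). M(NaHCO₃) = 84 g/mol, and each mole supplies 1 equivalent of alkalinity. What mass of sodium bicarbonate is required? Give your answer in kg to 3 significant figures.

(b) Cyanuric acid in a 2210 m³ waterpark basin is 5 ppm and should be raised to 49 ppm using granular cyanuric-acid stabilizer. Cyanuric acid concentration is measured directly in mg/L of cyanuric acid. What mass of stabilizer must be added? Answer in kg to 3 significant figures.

(a) Volume: 1510 m³ = 1,510,000 L.
(a) Alkalinity to add: (101 − 54) = 47 mg/L as CaCO₃ × 1,510,000 L = 70,970 g as CaCO₃.
(a) Equivalents: 70,970 g ÷ 50 g/eq = 1419 eq.
(a) NaHCO₃ supplies 1 eq per mole → 1419 mol.
(a) Mass: 1419 mol × 84 g/mol = 119,200 g.

(b) Volume: 2210 m³ = 2,210,000 L.
(b) CYA to add: (49 − 5) = 44 mg/L × 2,210,000 L = 97,240 g cyanuric acid.

(a) 119 kg; (b) 97.2 kg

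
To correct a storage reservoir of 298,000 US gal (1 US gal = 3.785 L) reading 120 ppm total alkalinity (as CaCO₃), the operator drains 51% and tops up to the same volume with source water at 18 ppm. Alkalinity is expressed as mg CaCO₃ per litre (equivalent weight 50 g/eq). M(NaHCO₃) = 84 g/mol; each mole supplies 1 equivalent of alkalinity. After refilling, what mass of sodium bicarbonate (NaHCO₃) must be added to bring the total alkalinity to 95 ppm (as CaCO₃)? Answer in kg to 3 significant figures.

51.2 kg

Volume: 298,000 US gal × 3.785 L/gal = 1,127,930 L.
After draining 51% and refilling: 120 × 0.49 + 18 × 0.51 = 67.98 ppm.
Deficit to target: 95 − 67.98 = 27.02 mg/L.
As CaCO₃: 27.02 mg/L × 1,127,930 L = 30,480 g; ÷ 50 g/eq ÷ 1 = 609.5 mol NaHCO₃.
Mass: 609.5 × 84 = 51,200 g.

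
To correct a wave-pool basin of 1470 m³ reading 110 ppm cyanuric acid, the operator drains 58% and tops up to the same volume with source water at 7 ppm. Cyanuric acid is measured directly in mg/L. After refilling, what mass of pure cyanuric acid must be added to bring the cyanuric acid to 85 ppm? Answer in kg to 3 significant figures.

51.1 kg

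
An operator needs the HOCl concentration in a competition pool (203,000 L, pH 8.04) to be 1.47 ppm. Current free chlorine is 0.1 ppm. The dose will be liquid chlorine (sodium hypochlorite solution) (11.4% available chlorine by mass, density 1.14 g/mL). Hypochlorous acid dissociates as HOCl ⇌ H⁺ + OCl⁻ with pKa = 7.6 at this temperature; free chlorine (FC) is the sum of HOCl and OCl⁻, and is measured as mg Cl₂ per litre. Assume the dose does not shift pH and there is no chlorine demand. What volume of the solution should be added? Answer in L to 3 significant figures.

8.46 L

[OCl⁻]/[HOCl] = 10^(pH − pKa) = 10^(8.04 − 7.6) = 2.754; fraction as HOCl = 1/(1 + 2.754) = 0.2664.
Free chlorine required for 1.47 ppm HOCl: 1.47 / 0.2664 = 5.519 ppm.
FC to add: 5.519 − 0.1 = 5.419 mg/L as Cl₂.
Cl₂ equivalent: 5.419 mg/L × 203,000 L = 1100 g.
Product at 11.4% available Cl: 1100 / 0.114 = 9649 g.
Volume: 9649 g ÷ 1.14 g/mL = 8464 mL.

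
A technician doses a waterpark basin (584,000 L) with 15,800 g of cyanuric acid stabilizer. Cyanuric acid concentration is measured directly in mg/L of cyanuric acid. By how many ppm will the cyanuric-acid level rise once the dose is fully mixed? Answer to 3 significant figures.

27.1 ppm

Rise: 15,800 g / 584,000 L × 1000 = 27.05 mg/L.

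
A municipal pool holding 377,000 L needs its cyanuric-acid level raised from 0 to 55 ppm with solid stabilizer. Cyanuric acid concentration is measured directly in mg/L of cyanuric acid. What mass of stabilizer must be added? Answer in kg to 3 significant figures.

20.7 kg

CYA to add: (55 − 0) = 55 mg/L × 377,000 L = 20,740 g cyanuric acid.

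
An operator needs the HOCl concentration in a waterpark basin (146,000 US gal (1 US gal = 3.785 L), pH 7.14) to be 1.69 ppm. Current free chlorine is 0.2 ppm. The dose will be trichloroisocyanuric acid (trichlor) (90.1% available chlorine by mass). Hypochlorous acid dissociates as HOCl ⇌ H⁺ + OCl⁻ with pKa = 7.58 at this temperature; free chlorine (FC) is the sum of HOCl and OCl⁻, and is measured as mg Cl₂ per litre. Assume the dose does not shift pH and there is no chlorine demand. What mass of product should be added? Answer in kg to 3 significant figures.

Volume: 146,000 US gal × 3.785 L/gal = 552,610 L.
[OCl⁻]/[HOCl] = 10^(pH − pKa) = 10^(7.14 − 7.58) = 0.3631; fraction as HOCl = 1/(1 + 0.3631) = 0.7336.
Free chlorine required for 1.69 ppm HOCl: 1.69 / 0.7336 = 2.304 ppm.
FC to add: 2.304 − 0.2 = 2.104 mg/L as Cl₂.
Cl₂ equivalent: 2.104 mg/L × 552,610 L = 1162 g.
Product at 90.1% available Cl: 1162 / 0.901 = 1290 g.

1.29 kg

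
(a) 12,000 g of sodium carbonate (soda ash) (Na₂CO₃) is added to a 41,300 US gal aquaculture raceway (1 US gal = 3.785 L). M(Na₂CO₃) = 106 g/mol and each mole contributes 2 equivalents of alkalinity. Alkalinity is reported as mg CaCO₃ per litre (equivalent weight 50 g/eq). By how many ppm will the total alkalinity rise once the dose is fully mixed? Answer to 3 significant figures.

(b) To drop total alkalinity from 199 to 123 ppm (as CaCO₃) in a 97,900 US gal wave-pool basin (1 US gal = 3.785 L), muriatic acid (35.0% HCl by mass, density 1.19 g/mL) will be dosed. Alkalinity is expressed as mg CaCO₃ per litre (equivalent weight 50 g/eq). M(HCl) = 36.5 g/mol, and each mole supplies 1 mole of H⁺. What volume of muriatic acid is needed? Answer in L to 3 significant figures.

(a) 72.4 ppm; (b) 49.4 L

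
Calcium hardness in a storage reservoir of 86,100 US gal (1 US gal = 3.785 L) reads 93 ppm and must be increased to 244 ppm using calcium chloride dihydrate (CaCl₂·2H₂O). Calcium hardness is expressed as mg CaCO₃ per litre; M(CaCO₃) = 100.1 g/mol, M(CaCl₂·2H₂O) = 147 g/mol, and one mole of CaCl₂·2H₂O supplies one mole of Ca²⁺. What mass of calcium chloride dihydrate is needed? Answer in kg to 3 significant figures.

Volume: 86,100 US gal × 3.785 L/gal = 325,888 L.
Hardness to add: (244 − 93) = 151 mg/L as CaCO₃ × 325,888 L = 49,210 g as CaCO₃.
Moles of Ca²⁺ (1 mol Ca²⁺ ≡ 1 mol CaCO₃): 49,210 / 100.1 g/mol = 491.6 mol.
Mass of CaCl₂·2H₂O: 491.6 × 147 = 72,270 g.

72.3 kg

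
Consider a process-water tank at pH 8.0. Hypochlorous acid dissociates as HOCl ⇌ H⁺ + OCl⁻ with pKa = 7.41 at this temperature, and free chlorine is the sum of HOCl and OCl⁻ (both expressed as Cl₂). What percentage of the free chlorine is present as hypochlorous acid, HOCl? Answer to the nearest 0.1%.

20.4%

[OCl⁻]/[HOCl] = 10^(pH − pKa) = 10^(8.0 − 7.41) = 10^0.59 = 3.89.
Fraction as HOCl = 1 / (1 + 3.89) = 0.2045.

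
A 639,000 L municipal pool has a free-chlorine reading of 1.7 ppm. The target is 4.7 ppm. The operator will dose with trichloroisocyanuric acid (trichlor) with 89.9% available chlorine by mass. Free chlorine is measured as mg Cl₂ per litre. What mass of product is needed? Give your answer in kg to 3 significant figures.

Chlorine deficit: 4.7 − 1.7 = 3 ppm = 3 mg/L as Cl₂.
Cl₂ equivalent needed: 3 mg/L × 639,000 L = 1,917,000 mg = 1917 g.
Product at 89.9% available chlorine: 1917 / 0.899 = 2132 g.

2.13 kg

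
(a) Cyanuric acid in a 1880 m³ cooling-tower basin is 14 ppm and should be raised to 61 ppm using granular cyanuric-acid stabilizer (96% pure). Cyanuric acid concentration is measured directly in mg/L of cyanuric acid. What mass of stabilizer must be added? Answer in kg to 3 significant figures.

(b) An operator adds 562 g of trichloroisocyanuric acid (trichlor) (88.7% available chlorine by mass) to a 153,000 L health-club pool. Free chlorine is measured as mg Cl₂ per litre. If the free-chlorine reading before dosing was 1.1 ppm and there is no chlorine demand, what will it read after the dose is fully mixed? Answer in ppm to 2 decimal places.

(a) 92.0 kg; (b) 4.36 ppm

(a) Volume: 1880 m³ = 1,880,000 L.
(a) CYA to add: (61 − 14) = 47 mg/L × 1,880,000 L = 88,360 g cyanuric acid.
(a) At 96% purity: 88,360 / 0.96 = 92,040 g product.

(b) Available chlorine delivered: 562 g × 0.887 = 498.5 g as Cl₂.
(b) Concentration rise: 498.5 g / 153,000 L = 3.258 mg/L = 3.26 ppm.
(b) Final FC: 1.1 + 3.26 = 4.36 ppm.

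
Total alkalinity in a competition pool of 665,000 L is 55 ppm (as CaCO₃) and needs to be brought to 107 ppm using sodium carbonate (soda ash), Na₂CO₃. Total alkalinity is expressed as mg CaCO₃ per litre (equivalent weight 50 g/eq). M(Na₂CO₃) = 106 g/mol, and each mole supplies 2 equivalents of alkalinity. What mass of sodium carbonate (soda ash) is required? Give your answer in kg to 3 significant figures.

36.7 kg

Alkalinity to add: (107 − 55) = 52 mg/L as CaCO₃ × 665,000 L = 34,580 g as CaCO₃.
Equivalents: 34,580 g ÷ 50 g/eq = 691.6 eq.
Each mole of Na₂CO₃ supplies 2 eq, so 691.6 / 2 = 345.8 mol.
Mass: 345.8 mol × 106 g/mol = 36,650 g.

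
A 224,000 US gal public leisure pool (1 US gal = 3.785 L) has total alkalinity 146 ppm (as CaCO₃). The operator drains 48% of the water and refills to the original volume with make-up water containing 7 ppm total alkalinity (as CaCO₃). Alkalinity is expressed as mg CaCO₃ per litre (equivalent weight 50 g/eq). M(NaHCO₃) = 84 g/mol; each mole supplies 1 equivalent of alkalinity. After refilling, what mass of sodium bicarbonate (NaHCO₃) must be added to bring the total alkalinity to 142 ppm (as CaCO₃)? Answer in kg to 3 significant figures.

89.3 kg

Volume: 224,000 US gal × 3.785 L/gal = 847,840 L.
After draining 48% and refilling: 146 × 0.52 + 7 × 0.48 = 79.28 ppm.
Deficit to target: 142 − 79.28 = 62.72 mg/L.
As CaCO₃: 62.72 mg/L × 847,840 L = 53,180 g; ÷ 50 g/eq ÷ 1 = 1064 mol NaHCO₃.
Mass: 1064 × 84 = 89,340 g.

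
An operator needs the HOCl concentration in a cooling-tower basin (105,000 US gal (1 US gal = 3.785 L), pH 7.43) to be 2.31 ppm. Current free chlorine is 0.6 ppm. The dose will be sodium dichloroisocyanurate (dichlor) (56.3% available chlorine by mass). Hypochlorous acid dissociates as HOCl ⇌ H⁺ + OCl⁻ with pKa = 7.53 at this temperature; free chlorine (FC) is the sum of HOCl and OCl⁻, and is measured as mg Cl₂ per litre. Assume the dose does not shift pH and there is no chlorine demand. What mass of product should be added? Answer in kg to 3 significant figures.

2.50 kg

Volume: 105,000 US gal × 3.785 L/gal = 397,425 L.
[OCl⁻]/[HOCl] = 10^(pH − pKa) = 10^(7.43 − 7.53) = 0.7943; fraction as HOCl = 1/(1 + 0.7943) = 0.5573.
Free chlorine required for 2.31 ppm HOCl: 2.31 / 0.5573 = 4.145 ppm.
FC to add: 4.145 − 0.6 = 3.545 mg/L as Cl₂.
Cl₂ equivalent: 3.545 mg/L × 397,425 L = 1409 g.
Product at 56.3% available Cl: 1409 / 0.563 = 2502 g.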